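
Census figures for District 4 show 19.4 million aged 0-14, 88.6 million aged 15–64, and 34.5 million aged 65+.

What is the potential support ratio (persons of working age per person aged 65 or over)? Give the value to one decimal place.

Potential support ratio: 2.6

Potential support ratio = 88.6 / 34.5 = 2.6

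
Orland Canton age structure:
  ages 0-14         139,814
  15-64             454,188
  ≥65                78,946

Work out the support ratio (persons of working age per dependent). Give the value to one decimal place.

Support ratio = 454,188 / (139,814 + 78,946) = 454,188 / 218,760 = 2.1

Support ratio: 2.1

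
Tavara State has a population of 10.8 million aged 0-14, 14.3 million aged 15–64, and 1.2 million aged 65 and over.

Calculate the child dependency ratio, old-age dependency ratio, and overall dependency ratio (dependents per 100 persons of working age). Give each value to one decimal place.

Youth dependency ratio = 10.8 / 14.3 × 100 = 75.5
Old-age dependency ratio = 1.2 / 14.3 × 100 = 8.4
Total dependency ratio = (10.8 + 1.2) / 14.3 × 100 = 12.0 / 14.3 × 100 = 83.9

Youth dependency ratio: 75.5
Old-age dependency ratio: 8.4
Total dependency ratio: 83.9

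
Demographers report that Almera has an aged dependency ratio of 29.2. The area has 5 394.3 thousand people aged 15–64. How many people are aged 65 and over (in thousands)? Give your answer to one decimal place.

Old-age dependency ratio = elderly / working-age × 100
29.2 = E / 5 394.3 × 100
⇒ 1 575.1

Aged 65 and over: 1 575.1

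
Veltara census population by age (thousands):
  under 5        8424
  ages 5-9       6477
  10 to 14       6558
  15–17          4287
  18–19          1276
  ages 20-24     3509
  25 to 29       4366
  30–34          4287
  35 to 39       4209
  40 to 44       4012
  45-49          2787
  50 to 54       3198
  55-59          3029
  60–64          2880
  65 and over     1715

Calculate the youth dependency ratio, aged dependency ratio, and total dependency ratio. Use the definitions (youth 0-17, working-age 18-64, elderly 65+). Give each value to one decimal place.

0–17: 8424 + 6477 + 6558 + 4287 = 25746
18–64: 1276 + 3509 + 4366 + 4287 + 4209 + 4012 + 2787 + 3198 + 3029 + 2880 = 33553
65+: 1715
Youth dependency ratio = 25746 / 33553 × 100 = 76.7
Old-age dependency ratio = 1715 / 33553 × 100 = 5.1
Total dependency ratio = (25746 + 1715) / 33553 × 100 = 27461 / 33553 × 100 = 81.8

Youth dependency ratio: 76.7
Old-age dependency ratio: 5.1
Total dependency ratio: 81.8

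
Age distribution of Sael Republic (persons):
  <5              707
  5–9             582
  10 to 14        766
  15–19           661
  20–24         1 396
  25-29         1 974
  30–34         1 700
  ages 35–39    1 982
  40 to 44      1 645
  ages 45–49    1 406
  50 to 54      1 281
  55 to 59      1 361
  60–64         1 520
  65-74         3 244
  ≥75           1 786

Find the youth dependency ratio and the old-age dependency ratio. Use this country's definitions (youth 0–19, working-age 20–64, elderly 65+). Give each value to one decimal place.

0–19: 707 + 582 + 766 + 661 = 2 716
20–64: 1 396 + 1 974 + 1 700 + 1 982 + 1 645 + 1 406 + 1 281 + 1 361 + 1 520 = 14 265
65+: 3 244 + 1 786 = 5 030
Youth dependency ratio = 2 716 / 14 265 × 100 = 19.0
Old-age dependency ratio = 5 030 / 14 265 × 100 = 35.3

Youth dependency ratio: 19.0
Old-age dependency ratio: 35.3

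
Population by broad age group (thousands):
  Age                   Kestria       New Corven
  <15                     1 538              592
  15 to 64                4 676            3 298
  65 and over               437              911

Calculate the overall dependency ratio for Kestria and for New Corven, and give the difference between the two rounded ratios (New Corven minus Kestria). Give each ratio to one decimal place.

Kestria: (1 538 + 437) / 4 676 × 100 = 1 975 / 4 676 × 100 = 42.2
New Corven: (592 + 911) / 3 298 × 100 = 1 503 / 3 298 × 100 = 45.6

Kestria: 42.2
New Corven: 45.6
Difference: +3.4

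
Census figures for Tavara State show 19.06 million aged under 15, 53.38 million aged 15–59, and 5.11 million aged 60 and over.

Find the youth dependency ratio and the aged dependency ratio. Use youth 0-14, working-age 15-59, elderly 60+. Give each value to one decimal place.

Youth dependency ratio: 35.7
Old-age dependency ratio: 9.6

Youth dependency ratio = 19.06 / 53.38 × 100 = 35.7
Old-age dependency ratio = 5.11 / 53.38 × 100 = 9.6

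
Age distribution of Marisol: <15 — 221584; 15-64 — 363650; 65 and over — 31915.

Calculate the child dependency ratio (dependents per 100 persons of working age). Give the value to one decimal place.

Youth dependency ratio = 221584 / 363650 × 100 = 60.9

Youth dependency ratio: 60.9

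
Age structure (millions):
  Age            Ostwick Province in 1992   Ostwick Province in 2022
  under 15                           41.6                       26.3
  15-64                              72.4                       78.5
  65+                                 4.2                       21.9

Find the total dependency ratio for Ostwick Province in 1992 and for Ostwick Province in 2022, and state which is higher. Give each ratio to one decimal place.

Ostwick Province in 1992: 63.3
Ostwick Province in 2022: 61.4
Higher: Ostwick Province in 1992

Ostwick Province in 1992: (41.6 + 4.2) / 72.4 × 100 = 45.8 / 72.4 × 100 = 63.3
Ostwick Province in 2022: (26.3 + 21.9) / 78.5 × 100 = 48.2 / 78.5 × 100 = 61.4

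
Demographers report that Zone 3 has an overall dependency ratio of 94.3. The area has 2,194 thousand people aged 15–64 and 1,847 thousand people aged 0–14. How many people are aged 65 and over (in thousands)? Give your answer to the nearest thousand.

Total dependency ratio = (youth + elderly) / working-age × 100
94.3 = (1,847 + E) / 2,194 × 100
⇒ 222

Aged 65 and over: 222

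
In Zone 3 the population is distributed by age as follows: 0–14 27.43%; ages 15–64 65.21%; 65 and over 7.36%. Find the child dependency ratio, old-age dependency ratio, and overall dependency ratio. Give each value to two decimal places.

Youth dependency ratio: 42.06
Old-age dependency ratio: 11.29
Total dependency ratio: 53.35

Youth dependency ratio = 27.43 / 65.21 × 100 = 42.06
Old-age dependency ratio = 7.36 / 65.21 × 100 = 11.29
Total dependency ratio = (27.43 + 7.36) / 65.21 × 100 = 34.79 / 65.21 × 100 = 53.35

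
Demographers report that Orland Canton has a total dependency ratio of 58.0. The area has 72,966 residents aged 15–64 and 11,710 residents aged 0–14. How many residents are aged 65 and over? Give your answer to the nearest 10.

Aged 65 and over: 30,610

Total dependency ratio = (youth + elderly) / working-age × 100
58.0 = (11,710 + E) / 72,966 × 100
⇒ 30,610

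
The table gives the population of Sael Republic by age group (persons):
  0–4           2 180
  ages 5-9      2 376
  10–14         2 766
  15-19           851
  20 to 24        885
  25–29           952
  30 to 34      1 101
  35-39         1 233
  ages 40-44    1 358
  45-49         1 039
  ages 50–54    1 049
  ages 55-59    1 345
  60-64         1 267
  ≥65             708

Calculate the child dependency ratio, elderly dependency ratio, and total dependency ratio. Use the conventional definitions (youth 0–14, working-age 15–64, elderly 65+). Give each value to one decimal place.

0–14: 2 180 + 2 376 + 2 766 = 7 322
15–64: 851 + 885 + 952 + 1 101 + 1 233 + 1 358 + 1 039 + 1 049 + 1 345 + 1 267 = 11 080
65+: 708
Youth dependency ratio = 7 322 / 11 080 × 100 = 66.1
Old-age dependency ratio = 708 / 11 080 × 100 = 6.4
Total dependency ratio = (7 322 + 708) / 11 080 × 100 = 8 030 / 11 080 × 100 = 72.5

Youth dependency ratio: 66.1
Old-age dependency ratio: 6.4
Total dependency ratio: 72.5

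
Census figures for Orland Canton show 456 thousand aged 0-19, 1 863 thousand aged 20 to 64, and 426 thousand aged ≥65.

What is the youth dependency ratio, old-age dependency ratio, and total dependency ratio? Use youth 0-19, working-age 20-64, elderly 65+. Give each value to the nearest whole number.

Youth dependency ratio: 24
Old-age dependency ratio: 23
Total dependency ratio: 47

Youth dependency ratio = 456 / 1 863 × 100 = 24
Old-age dependency ratio = 426 / 1 863 × 100 = 23
Total dependency ratio = (456 + 426) / 1 863 × 100 = 882 / 1 863 × 100 = 47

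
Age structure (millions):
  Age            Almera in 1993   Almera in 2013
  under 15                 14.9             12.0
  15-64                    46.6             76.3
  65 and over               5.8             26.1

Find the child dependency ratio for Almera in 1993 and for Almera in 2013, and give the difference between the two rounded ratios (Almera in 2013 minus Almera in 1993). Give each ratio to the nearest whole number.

Almera in 1993: 14.9 / 46.6 × 100 = 32
Almera in 2013: 12.0 / 76.3 × 100 = 16

Almera in 1993: 32
Almera in 2013: 16
Difference: -16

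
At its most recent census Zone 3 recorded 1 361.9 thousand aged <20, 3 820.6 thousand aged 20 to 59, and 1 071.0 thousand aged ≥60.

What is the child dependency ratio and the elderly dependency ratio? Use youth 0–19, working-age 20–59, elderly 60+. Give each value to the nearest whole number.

Youth dependency ratio: 36
Old-age dependency ratio: 28

Youth dependency ratio = 1 361.9 / 3 820.6 × 100 = 36
Old-age dependency ratio = 1 071.0 / 3 820.6 × 100 = 28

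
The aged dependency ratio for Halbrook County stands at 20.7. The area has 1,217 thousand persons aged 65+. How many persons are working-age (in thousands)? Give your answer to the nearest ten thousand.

Working-age: 5,880

Old-age dependency ratio = elderly / working-age × 100
20.7 = 1,217 / W × 100
⇒ 5,880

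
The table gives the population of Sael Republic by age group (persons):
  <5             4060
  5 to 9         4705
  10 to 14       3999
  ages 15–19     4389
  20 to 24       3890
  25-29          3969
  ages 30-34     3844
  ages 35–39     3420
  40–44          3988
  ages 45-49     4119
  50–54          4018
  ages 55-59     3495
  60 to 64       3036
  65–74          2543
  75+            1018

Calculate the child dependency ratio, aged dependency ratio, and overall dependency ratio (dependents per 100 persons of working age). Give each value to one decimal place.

0–14: 4060 + 4705 + 3999 = 12764
15–64: 4389 + 3890 + 3969 + 3844 + 3420 + 3988 + 4119 + 4018 + 3495 + 3036 = 38168
65+: 2543 + 1018 = 3561
Youth dependency ratio = 12764 / 38168 × 100 = 33.4
Old-age dependency ratio = 3561 / 38168 × 100 = 9.3
Total dependency ratio = (12764 + 3561) / 38168 × 100 = 16325 / 38168 × 100 = 42.8

Youth dependency ratio: 33.4
Old-age dependency ratio: 9.3
Total dependency ratio: 42.8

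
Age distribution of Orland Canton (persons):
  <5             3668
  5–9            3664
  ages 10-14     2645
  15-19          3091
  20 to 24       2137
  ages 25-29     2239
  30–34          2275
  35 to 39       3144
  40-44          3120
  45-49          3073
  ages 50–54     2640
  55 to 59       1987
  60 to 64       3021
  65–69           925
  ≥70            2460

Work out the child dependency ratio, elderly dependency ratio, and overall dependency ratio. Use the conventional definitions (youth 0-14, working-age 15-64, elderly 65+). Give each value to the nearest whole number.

Youth dependency ratio: 37
Old-age dependency ratio: 13
Total dependency ratio: 50

0–14: 3668 + 3664 + 2645 = 9977
15–64: 3091 + 2137 + 2239 + 2275 + 3144 + 3120 + 3073 + 2640 + 1987 + 3021 = 26727
65+: 925 + 2460 = 3385
Youth dependency ratio = 9977 / 26727 × 100 = 37
Old-age dependency ratio = 3385 / 26727 × 100 = 13
Total dependency ratio = (9977 + 3385) / 26727 × 100 = 13362 / 26727 × 100 = 50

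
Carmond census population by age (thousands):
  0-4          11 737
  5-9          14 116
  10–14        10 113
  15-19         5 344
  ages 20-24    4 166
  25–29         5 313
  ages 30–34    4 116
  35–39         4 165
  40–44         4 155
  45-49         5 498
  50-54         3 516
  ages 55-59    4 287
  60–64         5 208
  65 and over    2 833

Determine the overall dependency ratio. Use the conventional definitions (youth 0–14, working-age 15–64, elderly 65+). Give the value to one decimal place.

0–14: 11 737 + 14 116 + 10 113 = 35 966
15–64: 5 344 + 4 166 + 5 313 + 4 116 + 4 165 + 4 155 + 5 498 + 3 516 + 4 287 + 5 208 = 45 768
65+: 2 833
Total dependency ratio = (35 966 + 2 833) / 45 768 × 100 = 38 799 / 45 768 × 100 = 84.8

Total dependency ratio: 84.8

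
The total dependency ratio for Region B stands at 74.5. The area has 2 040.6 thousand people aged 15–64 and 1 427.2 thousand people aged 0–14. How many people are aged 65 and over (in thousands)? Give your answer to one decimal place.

Total dependency ratio = (youth + elderly) / working-age × 100
74.5 = (1 427.2 + E) / 2 040.6 × 100
⇒ 93.0

Aged 65 and over: 93.0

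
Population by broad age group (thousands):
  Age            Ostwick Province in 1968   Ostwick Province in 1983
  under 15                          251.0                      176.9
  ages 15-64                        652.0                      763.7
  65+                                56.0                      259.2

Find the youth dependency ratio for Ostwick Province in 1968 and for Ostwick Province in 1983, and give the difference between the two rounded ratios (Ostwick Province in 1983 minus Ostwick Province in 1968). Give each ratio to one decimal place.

Ostwick Province in 1968: 251.0 / 652.0 × 100 = 38.5
Ostwick Province in 1983: 176.9 / 763.7 × 100 = 23.2

Ostwick Province in 1968: 38.5
Ostwick Province in 1983: 23.2
Difference: -15.3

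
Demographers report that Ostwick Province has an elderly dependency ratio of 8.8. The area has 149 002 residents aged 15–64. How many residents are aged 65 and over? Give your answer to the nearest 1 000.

Aged 65 and over: 13 000

Old-age dependency ratio = elderly / working-age × 100
8.8 = E / 149 002 × 100
⇒ 13 000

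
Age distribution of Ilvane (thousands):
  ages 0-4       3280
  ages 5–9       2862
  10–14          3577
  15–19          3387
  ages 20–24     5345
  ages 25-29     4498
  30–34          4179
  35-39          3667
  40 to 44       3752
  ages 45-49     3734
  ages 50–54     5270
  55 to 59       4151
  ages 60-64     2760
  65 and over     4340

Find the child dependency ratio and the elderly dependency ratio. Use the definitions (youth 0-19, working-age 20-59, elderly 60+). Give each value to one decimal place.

Youth dependency ratio: 37.9
Old-age dependency ratio: 20.5

0–19: 3280 + 2862 + 3577 + 3387 = 13106
20–59: 5345 + 4498 + 4179 + 3667 + 3752 + 3734 + 5270 + 4151 = 34596
60+: 2760 + 4340 = 7100
Youth dependency ratio = 13106 / 34596 × 100 = 37.9
Old-age dependency ratio = 7100 / 34596 × 100 = 20.5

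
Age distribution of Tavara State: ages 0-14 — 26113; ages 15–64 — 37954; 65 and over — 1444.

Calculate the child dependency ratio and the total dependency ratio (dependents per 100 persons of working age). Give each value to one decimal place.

Youth dependency ratio: 68.8
Total dependency ratio: 72.6

Youth dependency ratio = 26113 / 37954 × 100 = 68.8
Total dependency ratio = (26113 + 1444) / 37954 × 100 = 27557 / 37954 × 100 = 72.6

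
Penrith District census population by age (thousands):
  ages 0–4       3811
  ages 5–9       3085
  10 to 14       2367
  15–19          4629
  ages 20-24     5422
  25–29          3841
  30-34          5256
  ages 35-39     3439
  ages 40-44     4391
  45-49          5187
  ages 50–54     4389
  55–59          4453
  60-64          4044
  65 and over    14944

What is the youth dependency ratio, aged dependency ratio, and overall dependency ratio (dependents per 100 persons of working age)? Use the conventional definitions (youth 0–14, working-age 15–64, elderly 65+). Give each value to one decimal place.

0–14: 3811 + 3085 + 2367 = 9263
15–64: 4629 + 5422 + 3841 + 5256 + 3439 + 4391 + 5187 + 4389 + 4453 + 4044 = 45051
65+: 14944
Youth dependency ratio = 9263 / 45051 × 100 = 20.6
Old-age dependency ratio = 14944 / 45051 × 100 = 33.2
Total dependency ratio = (9263 + 14944) / 45051 × 100 = 24207 / 45051 × 100 = 53.7

Youth dependency ratio: 20.6
Old-age dependency ratio: 33.2
Total dependency ratio: 53.7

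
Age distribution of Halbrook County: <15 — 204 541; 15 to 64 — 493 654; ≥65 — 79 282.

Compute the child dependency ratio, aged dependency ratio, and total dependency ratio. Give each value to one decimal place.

Youth dependency ratio: 41.4
Old-age dependency ratio: 16.1
Total dependency ratio: 57.5

Youth dependency ratio = 204 541 / 493 654 × 100 = 41.4
Old-age dependency ratio = 79 282 / 493 654 × 100 = 16.1
Total dependency ratio = (204 541 + 79 282) / 493 654 × 100 = 283 823 / 493 654 × 100 = 57.5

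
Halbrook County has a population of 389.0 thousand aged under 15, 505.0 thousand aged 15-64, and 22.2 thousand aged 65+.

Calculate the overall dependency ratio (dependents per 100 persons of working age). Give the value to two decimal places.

Total dependency ratio = (389.0 + 22.2) / 505.0 × 100 = 411.2 / 505.0 × 100 = 81.43

Total dependency ratio: 81.43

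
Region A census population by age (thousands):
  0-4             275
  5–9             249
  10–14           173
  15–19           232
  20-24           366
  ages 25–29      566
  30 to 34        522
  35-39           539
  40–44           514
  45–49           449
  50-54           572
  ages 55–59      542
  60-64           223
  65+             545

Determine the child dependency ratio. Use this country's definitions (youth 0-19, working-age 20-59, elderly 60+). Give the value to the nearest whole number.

Youth dependency ratio: 23

0–19: 275 + 249 + 173 + 232 = 929
20–59: 366 + 566 + 522 + 539 + 514 + 449 + 572 + 542 = 4 070
60+: 223 + 545 = 768
Youth dependency ratio = 929 / 4 070 × 100 = 23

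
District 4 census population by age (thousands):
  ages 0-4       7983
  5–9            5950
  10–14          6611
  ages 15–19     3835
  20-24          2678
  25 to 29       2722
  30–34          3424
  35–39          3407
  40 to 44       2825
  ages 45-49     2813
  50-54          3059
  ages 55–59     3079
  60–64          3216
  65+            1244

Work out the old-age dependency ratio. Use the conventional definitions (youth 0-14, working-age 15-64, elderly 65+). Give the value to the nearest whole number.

0–14: 7983 + 5950 + 6611 = 20544
15–64: 3835 + 2678 + 2722 + 3424 + 3407 + 2825 + 2813 + 3059 + 3079 + 3216 = 31058
65+: 1244
Old-age dependency ratio = 1244 / 31058 × 100 = 4

Old-age dependency ratio: 4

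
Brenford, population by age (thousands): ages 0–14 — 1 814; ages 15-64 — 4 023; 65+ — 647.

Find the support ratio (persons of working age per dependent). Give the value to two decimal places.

Support ratio = 4 023 / (1 814 + 647) = 4 023 / 2 461 = 1.63

Support ratio: 1.63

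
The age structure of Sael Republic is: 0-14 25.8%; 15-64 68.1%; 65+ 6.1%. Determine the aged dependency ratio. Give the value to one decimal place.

Old-age dependency ratio = 6.1 / 68.1 × 100 = 9.0

Old-age dependency ratio: 9.0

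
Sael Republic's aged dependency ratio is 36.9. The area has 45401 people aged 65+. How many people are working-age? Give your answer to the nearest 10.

Old-age dependency ratio = elderly / working-age × 100
36.9 = 45401 / W × 100
⇒ 123040

Working-age: 123040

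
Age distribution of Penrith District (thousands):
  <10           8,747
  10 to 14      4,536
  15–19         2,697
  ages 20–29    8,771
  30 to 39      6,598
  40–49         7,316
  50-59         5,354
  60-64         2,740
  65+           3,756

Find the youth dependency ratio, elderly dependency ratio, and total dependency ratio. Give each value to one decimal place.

Youth dependency ratio: 39.7
Old-age dependency ratio: 11.2
Total dependency ratio: 50.9

0–14: 8,747 + 4,536 = 13,283
15–64: 2,697 + 8,771 + 6,598 + 7,316 + 5,354 + 2,740 = 33,476
65+: 3,756
Youth dependency ratio = 13,283 / 33,476 × 100 = 39.7
Old-age dependency ratio = 3,756 / 33,476 × 100 = 11.2
Total dependency ratio = (13,283 + 3,756) / 33,476 × 100 = 17,039 / 33,476 × 100 = 50.9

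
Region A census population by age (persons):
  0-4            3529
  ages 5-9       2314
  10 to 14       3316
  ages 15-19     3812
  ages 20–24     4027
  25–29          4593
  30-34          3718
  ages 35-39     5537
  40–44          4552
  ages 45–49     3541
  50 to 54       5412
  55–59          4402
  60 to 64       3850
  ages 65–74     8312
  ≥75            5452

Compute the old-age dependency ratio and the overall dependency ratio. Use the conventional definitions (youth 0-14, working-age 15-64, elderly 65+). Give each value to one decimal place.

0–14: 3529 + 2314 + 3316 = 9159
15–64: 3812 + 4027 + 4593 + 3718 + 5537 + 4552 + 3541 + 5412 + 4402 + 3850 = 43444
65+: 8312 + 5452 = 13764
Old-age dependency ratio = 13764 / 43444 × 100 = 31.7
Total dependency ratio = (9159 + 13764) / 43444 × 100 = 22923 / 43444 × 100 = 52.8

Old-age dependency ratio: 31.7
Total dependency ratio: 52.8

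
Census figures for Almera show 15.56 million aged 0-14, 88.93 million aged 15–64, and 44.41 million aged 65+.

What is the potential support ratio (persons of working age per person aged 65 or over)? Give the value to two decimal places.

Potential support ratio: 2.00

Potential support ratio = 88.93 / 44.41 = 2.00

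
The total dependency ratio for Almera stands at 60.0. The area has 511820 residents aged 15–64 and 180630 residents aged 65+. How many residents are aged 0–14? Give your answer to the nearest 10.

Aged 0–14: 126460

Total dependency ratio = (youth + elderly) / working-age × 100
60.0 = (Y + 180630) / 511820 × 100
⇒ 126460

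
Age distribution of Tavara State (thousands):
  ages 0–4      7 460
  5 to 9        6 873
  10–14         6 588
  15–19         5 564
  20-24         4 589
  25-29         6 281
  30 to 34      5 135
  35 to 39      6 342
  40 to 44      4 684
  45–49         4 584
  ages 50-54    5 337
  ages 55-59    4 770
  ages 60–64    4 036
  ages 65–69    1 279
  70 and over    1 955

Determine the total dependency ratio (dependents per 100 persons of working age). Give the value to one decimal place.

Total dependency ratio: 47.1

0–14: 7 460 + 6 873 + 6 588 = 20 921
15–64: 5 564 + 4 589 + 6 281 + 5 135 + 6 342 + 4 684 + 4 584 + 5 337 + 4 770 + 4 036 = 51 322
65+: 1 279 + 1 955 = 3 234
Total dependency ratio = (20 921 + 3 234) / 51 322 × 100 = 24 155 / 51 322 × 100 = 47.1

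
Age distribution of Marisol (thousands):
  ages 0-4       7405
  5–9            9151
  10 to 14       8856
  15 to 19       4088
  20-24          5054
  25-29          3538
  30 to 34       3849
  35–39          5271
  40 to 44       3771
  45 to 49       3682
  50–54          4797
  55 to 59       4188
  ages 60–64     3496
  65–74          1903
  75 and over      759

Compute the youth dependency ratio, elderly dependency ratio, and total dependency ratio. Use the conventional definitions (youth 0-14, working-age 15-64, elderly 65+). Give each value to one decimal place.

0–14: 7405 + 9151 + 8856 = 25412
15–64: 4088 + 5054 + 3538 + 3849 + 5271 + 3771 + 3682 + 4797 + 4188 + 3496 = 41734
65+: 1903 + 759 = 2662
Youth dependency ratio = 25412 / 41734 × 100 = 60.9
Old-age dependency ratio = 2662 / 41734 × 100 = 6.4
Total dependency ratio = (25412 + 2662) / 41734 × 100 = 28074 / 41734 × 100 = 67.3

Youth dependency ratio: 60.9
Old-age dependency ratio: 6.4
Total dependency ratio: 67.3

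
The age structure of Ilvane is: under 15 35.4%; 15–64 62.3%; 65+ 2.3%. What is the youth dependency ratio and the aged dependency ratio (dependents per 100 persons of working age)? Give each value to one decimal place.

Youth dependency ratio: 56.8
Old-age dependency ratio: 3.7

Youth dependency ratio = 35.4 / 62.3 × 100 = 56.8
Old-age dependency ratio = 2.3 / 62.3 × 100 = 3.7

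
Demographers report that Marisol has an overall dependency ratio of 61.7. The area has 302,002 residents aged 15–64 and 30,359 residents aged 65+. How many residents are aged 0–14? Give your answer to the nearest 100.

Total dependency ratio = (youth + elderly) / working-age × 100
61.7 = (Y + 30,359) / 302,002 × 100
⇒ 156,000

Aged 0–14: 156,000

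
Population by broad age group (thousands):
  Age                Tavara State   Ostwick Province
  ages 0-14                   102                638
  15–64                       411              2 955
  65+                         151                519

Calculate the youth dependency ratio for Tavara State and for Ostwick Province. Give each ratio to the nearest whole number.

Tavara State: 102 / 411 × 100 = 25
Ostwick Province: 638 / 2 955 × 100 = 22

Tavara State: 25
Ostwick Province: 22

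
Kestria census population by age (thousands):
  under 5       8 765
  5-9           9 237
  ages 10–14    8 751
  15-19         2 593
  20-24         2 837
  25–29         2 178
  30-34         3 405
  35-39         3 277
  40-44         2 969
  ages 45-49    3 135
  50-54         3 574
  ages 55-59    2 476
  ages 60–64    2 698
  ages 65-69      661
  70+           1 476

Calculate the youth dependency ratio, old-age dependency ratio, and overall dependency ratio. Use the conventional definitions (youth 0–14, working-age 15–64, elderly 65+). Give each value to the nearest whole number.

0–14: 8 765 + 9 237 + 8 751 = 26 753
15–64: 2 593 + 2 837 + 2 178 + 3 405 + 3 277 + 2 969 + 3 135 + 3 574 + 2 476 + 2 698 = 29 142
65+: 661 + 1 476 = 2 137
Youth dependency ratio = 26 753 / 29 142 × 100 = 92
Old-age dependency ratio = 2 137 / 29 142 × 100 = 7
Total dependency ratio = (26 753 + 2 137) / 29 142 × 100 = 28 890 / 29 142 × 100 = 99

Youth dependency ratio: 92
Old-age dependency ratio: 7
Total dependency ratio: 99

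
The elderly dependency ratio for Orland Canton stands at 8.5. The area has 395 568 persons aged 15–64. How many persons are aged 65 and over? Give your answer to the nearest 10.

Aged 65 and over: 33 620

Old-age dependency ratio = elderly / working-age × 100
8.5 = E / 395 568 × 100
⇒ 33 620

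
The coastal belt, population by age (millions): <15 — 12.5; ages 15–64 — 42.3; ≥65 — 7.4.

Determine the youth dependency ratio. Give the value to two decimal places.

Youth dependency ratio: 29.55

Youth dependency ratio = 12.5 / 42.3 × 100 = 29.55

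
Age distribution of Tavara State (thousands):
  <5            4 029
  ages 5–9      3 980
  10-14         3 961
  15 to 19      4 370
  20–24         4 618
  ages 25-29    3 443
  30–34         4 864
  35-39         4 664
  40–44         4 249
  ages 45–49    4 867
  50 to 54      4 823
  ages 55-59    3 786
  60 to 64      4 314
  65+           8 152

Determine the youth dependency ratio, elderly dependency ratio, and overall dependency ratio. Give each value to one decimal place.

Youth dependency ratio: 27.2
Old-age dependency ratio: 18.5
Total dependency ratio: 45.7

0–14: 4 029 + 3 980 + 3 961 = 11 970
15–64: 4 370 + 4 618 + 3 443 + 4 864 + 4 664 + 4 249 + 4 867 + 4 823 + 3 786 + 4 314 = 43 998
65+: 8 152
Youth dependency ratio = 11 970 / 43 998 × 100 = 27.2
Old-age dependency ratio = 8 152 / 43 998 × 100 = 18.5
Total dependency ratio = (11 970 + 8 152) / 43 998 × 100 = 20 122 / 43 998 × 100 = 45.7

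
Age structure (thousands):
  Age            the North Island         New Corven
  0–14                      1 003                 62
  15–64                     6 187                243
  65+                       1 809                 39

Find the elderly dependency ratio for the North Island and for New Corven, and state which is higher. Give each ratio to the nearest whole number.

the North Island: 29
New Corven: 16
Higher: the North Island

the North Island: 1 809 / 6 187 × 100 = 29
New Corven: 39 / 243 × 100 = 16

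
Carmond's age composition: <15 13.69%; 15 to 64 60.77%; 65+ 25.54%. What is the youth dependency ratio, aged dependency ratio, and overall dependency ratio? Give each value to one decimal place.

Youth dependency ratio: 22.5
Old-age dependency ratio: 42.0
Total dependency ratio: 64.6

Youth dependency ratio = 13.69 / 60.77 × 100 = 22.5
Old-age dependency ratio = 25.54 / 60.77 × 100 = 42.0
Total dependency ratio = (13.69 + 25.54) / 60.77 × 100 = 39.23 / 60.77 × 100 = 64.6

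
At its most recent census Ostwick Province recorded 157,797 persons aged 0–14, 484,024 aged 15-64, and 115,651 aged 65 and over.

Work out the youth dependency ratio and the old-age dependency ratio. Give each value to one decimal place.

Youth dependency ratio = 157,797 / 484,024 × 100 = 32.6
Old-age dependency ratio = 115,651 / 484,024 × 100 = 23.9

Youth dependency ratio: 32.6
Old-age dependency ratio: 23.9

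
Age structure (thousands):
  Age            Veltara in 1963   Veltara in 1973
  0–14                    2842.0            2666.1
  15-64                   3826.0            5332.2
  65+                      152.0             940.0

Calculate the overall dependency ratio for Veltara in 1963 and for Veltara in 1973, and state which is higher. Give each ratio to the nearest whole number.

Veltara in 1963: 78
Veltara in 1973: 68
Higher: Veltara in 1963

Veltara in 1963: (2842.0 + 152.0) / 3826.0 × 100 = 2994.0 / 3826.0 × 100 = 78
Veltara in 1973: (2666.1 + 940.0) / 5332.2 × 100 = 3606.1 / 5332.2 × 100 = 68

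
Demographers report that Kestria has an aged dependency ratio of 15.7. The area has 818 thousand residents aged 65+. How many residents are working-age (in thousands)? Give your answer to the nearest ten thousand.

Old-age dependency ratio = elderly / working-age × 100
15.7 = 818 / W × 100
⇒ 5 210

Working-age: 5 210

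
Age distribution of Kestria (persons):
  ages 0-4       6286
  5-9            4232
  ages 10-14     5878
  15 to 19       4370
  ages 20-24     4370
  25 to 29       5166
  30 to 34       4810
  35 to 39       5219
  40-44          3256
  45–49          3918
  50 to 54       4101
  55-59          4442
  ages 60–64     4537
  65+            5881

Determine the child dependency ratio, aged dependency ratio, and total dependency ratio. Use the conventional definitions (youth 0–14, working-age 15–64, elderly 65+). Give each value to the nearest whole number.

0–14: 6286 + 4232 + 5878 = 16396
15–64: 4370 + 4370 + 5166 + 4810 + 5219 + 3256 + 3918 + 4101 + 4442 + 4537 = 44189
65+: 5881
Youth dependency ratio = 16396 / 44189 × 100 = 37
Old-age dependency ratio = 5881 / 44189 × 100 = 13
Total dependency ratio = (16396 + 5881) / 44189 × 100 = 22277 / 44189 × 100 = 50

Youth dependency ratio: 37
Old-age dependency ratio: 13
Total dependency ratio: 50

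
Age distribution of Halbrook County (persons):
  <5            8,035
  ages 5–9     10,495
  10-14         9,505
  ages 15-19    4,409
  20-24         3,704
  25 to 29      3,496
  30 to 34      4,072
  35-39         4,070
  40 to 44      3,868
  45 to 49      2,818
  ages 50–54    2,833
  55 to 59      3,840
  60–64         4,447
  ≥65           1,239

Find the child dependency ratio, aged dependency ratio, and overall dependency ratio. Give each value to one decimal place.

Youth dependency ratio: 74.6
Old-age dependency ratio: 3.3
Total dependency ratio: 77.9

0–14: 8,035 + 10,495 + 9,505 = 28,035
15–64: 4,409 + 3,704 + 3,496 + 4,072 + 4,070 + 3,868 + 2,818 + 2,833 + 3,840 + 4,447 = 37,557
65+: 1,239
Youth dependency ratio = 28,035 / 37,557 × 100 = 74.6
Old-age dependency ratio = 1,239 / 37,557 × 100 = 3.3
Total dependency ratio = (28,035 + 1,239) / 37,557 × 100 = 29,274 / 37,557 × 100 = 77.9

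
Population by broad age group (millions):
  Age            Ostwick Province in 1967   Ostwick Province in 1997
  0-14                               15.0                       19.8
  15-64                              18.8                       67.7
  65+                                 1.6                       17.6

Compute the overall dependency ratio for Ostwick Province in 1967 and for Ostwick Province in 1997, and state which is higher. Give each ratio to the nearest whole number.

Ostwick Province in 1967: (15.0 + 1.6) / 18.8 × 100 = 16.6 / 18.8 × 100 = 88
Ostwick Province in 1997: (19.8 + 17.6) / 67.7 × 100 = 37.4 / 67.7 × 100 = 55

Ostwick Province in 1967: 88
Ostwick Province in 1997: 55
Higher: Ostwick Province in 1967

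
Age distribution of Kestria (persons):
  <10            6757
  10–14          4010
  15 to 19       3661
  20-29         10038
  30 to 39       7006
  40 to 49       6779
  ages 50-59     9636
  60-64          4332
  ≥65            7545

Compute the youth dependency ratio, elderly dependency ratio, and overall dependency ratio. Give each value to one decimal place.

Youth dependency ratio: 26.0
Old-age dependency ratio: 18.2
Total dependency ratio: 44.2

0–14: 6757 + 4010 = 10767
15–64: 3661 + 10038 + 7006 + 6779 + 9636 + 4332 = 41452
65+: 7545
Youth dependency ratio = 10767 / 41452 × 100 = 26.0
Old-age dependency ratio = 7545 / 41452 × 100 = 18.2
Total dependency ratio = (10767 + 7545) / 41452 × 100 = 18312 / 41452 × 100 = 44.2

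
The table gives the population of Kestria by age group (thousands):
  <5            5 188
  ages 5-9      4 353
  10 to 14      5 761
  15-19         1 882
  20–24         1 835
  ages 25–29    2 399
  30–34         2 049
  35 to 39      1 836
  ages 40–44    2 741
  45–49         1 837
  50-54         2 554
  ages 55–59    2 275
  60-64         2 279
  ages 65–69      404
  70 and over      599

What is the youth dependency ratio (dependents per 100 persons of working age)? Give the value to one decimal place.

Youth dependency ratio: 70.6

0–14: 5 188 + 4 353 + 5 761 = 15 302
15–64: 1 882 + 1 835 + 2 399 + 2 049 + 1 836 + 2 741 + 1 837 + 2 554 + 2 275 + 2 279 = 21 687
65+: 404 + 599 = 1 003
Youth dependency ratio = 15 302 / 21 687 × 100 = 70.6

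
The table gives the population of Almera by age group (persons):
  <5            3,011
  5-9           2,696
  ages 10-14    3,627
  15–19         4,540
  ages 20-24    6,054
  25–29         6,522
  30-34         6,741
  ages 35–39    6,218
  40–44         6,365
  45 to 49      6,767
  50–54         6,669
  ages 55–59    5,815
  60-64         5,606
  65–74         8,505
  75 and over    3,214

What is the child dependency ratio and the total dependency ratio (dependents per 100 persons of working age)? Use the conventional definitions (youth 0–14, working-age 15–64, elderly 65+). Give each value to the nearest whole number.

Youth dependency ratio: 15
Total dependency ratio: 34

0–14: 3,011 + 2,696 + 3,627 = 9,334
15–64: 4,540 + 6,054 + 6,522 + 6,741 + 6,218 + 6,365 + 6,767 + 6,669 + 5,815 + 5,606 = 61,297
65+: 8,505 + 3,214 = 11,719
Youth dependency ratio = 9,334 / 61,297 × 100 = 15
Total dependency ratio = (9,334 + 11,719) / 61,297 × 100 = 21,053 / 61,297 × 100 = 34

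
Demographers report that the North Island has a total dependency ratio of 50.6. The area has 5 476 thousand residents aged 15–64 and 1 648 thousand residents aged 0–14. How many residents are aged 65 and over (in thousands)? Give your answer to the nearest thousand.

Aged 65 and over: 1 123

Total dependency ratio = (youth + elderly) / working-age × 100
50.6 = (1 648 + E) / 5 476 × 100
⇒ 1 123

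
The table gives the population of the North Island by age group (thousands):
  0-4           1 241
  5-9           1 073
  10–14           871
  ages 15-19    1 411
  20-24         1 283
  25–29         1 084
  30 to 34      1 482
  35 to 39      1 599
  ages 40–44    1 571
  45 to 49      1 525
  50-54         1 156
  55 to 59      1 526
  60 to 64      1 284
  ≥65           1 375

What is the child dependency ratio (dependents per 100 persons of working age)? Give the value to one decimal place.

0–14: 1 241 + 1 073 + 871 = 3 185
15–64: 1 411 + 1 283 + 1 084 + 1 482 + 1 599 + 1 571 + 1 525 + 1 156 + 1 526 + 1 284 = 13 921
65+: 1 375
Youth dependency ratio = 3 185 / 13 921 × 100 = 22.9

Youth dependency ratio: 22.9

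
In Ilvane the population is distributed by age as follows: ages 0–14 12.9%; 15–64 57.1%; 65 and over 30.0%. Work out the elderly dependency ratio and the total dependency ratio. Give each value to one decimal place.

Old-age dependency ratio = 30.0 / 57.1 × 100 = 52.5
Total dependency ratio = (12.9 + 30.0) / 57.1 × 100 = 42.9 / 57.1 × 100 = 75.1

Old-age dependency ratio: 52.5
Total dependency ratio: 75.1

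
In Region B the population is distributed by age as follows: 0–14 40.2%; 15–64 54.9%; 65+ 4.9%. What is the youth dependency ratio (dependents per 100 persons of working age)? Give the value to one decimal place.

Youth dependency ratio = 40.2 / 54.9 × 100 = 73.2

Youth dependency ratio: 73.2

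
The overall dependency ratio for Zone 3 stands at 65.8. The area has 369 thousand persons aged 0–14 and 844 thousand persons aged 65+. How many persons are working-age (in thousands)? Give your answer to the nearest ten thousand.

Working-age: 1,840

Total dependency ratio = (youth + elderly) / working-age × 100
65.8 = (369 + 844) / W × 100
⇒ 1,840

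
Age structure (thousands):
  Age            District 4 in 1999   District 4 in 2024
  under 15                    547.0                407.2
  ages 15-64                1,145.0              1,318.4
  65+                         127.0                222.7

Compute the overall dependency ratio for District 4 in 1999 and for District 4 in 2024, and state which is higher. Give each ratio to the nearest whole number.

District 4 in 1999: 59
District 4 in 2024: 48
Higher: District 4 in 1999

District 4 in 1999: (547.0 + 127.0) / 1,145.0 × 100 = 674.0 / 1,145.0 × 100 = 59
District 4 in 2024: (407.2 + 222.7) / 1,318.4 × 100 = 629.9 / 1,318.4 × 100 = 48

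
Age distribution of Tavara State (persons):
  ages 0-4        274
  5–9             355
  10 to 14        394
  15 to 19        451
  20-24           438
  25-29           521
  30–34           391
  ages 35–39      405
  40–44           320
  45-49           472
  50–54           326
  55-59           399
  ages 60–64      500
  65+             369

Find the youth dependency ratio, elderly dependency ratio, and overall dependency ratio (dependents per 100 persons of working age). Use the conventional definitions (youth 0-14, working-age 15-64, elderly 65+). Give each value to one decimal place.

Youth dependency ratio: 24.2
Old-age dependency ratio: 8.7
Total dependency ratio: 33.0

0–14: 274 + 355 + 394 = 1023
15–64: 451 + 438 + 521 + 391 + 405 + 320 + 472 + 326 + 399 + 500 = 4223
65+: 369
Youth dependency ratio = 1023 / 4223 × 100 = 24.2
Old-age dependency ratio = 369 / 4223 × 100 = 8.7
Total dependency ratio = (1023 + 369) / 4223 × 100 = 1392 / 4223 × 100 = 33.0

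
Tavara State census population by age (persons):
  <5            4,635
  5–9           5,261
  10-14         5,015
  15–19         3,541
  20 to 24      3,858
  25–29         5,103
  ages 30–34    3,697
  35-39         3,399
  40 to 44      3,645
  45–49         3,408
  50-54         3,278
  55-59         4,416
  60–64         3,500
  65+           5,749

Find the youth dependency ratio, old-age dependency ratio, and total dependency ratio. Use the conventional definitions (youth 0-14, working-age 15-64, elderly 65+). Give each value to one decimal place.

0–14: 4,635 + 5,261 + 5,015 = 14,911
15–64: 3,541 + 3,858 + 5,103 + 3,697 + 3,399 + 3,645 + 3,408 + 3,278 + 4,416 + 3,500 = 37,845
65+: 5,749
Youth dependency ratio = 14,911 / 37,845 × 100 = 39.4
Old-age dependency ratio = 5,749 / 37,845 × 100 = 15.2
Total dependency ratio = (14,911 + 5,749) / 37,845 × 100 = 20,660 / 37,845 × 100 = 54.6

Youth dependency ratio: 39.4
Old-age dependency ratio: 15.2
Total dependency ratio: 54.6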